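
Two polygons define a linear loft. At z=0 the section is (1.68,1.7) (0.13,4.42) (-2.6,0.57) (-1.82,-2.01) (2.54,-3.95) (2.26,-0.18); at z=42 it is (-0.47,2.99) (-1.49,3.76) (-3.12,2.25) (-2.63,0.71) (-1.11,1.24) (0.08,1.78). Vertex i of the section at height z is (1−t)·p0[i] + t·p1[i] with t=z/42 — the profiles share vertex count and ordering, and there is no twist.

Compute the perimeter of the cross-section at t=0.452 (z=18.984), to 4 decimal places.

Cross-section at t=0.452: each vertex is (1-t)·p0[i] + t·p1[i].
  v1: (1-0.452)·(1.68,1.7) + 0.452·(-0.47,2.99) = (0.7082,2.2831)
  v2: (1-0.452)·(0.13,4.42) + 0.452·(-1.49,3.76) = (-0.6022,4.1217)
  v3: (1-0.452)·(-2.6,0.57) + 0.452·(-3.12,2.25) = (-2.8350,1.3294)
  v4: (1-0.452)·(-1.82,-2.01) + 0.452·(-2.63,0.71) = (-2.1861,-0.7806)
  v5: (1-0.452)·(2.54,-3.95) + 0.452·(-1.11,1.24) = (0.8902,-1.6041)
  v6: (1-0.452)·(2.26,-0.18) + 0.452·(0.08,1.78) = (1.2746,0.7059)
Perimeter = Σ |v_{i+1} − v_i|:
  edge 1→2: √(-1.3104² + 1.8386²) = 2.2578 (running 2.2578)
  edge 2→3: √(-2.2328² + -2.7923²) = 3.5753 (running 5.8331)
  edge 3→4: √(0.6489² + -2.1099²) = 2.2075 (running 8.0405)
  edge 4→5: √(3.0763² + -0.8236²) = 3.1847 (running 11.2252)
  edge 5→6: √(0.3844² + 2.3100²) = 2.3418 (running 13.5670)
  edge 6→1: √(-0.5664² + 1.5772²) = 1.6758 (running 15.2428)
Perimeter = 15.2428

Perimeter at t=0.452: 15.2428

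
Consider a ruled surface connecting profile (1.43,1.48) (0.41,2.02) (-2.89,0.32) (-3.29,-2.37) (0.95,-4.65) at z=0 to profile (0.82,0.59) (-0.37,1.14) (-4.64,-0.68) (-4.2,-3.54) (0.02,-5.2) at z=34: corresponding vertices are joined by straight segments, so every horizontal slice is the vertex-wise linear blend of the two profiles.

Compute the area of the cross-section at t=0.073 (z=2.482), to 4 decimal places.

Cross-section at t=0.073: each vertex is (1-t)·p0[i] + t·p1[i].
  v1: (1-0.073)·(1.43,1.48) + 0.073·(0.82,0.59) = (1.3855,1.4150)
  v2: (1-0.073)·(0.41,2.02) + 0.073·(-0.37,1.14) = (0.3531,1.9558)
  v3: (1-0.073)·(-2.89,0.32) + 0.073·(-4.64,-0.68) = (-3.0178,0.2470)
  v4: (1-0.073)·(-3.29,-2.37) + 0.073·(-4.2,-3.54) = (-3.3564,-2.4554)
  v5: (1-0.073)·(0.95,-4.65) + 0.073·(0.02,-5.2) = (0.8821,-4.6902)
Shoelace sum Σ(x_i·y_{i+1} − x_{i+1}·y_i):
  i=1: 1.3855·1.9558 − 0.3531·1.4150 = +2.2101 (running +2.2101)
  i=2: 0.3531·0.2470 − -3.0178·1.9558 = +5.9892 (running +8.1993)
  i=3: -3.0178·-2.4554 − -3.3564·0.2470 = +8.2389 (running +16.4381)
  i=4: -3.3564·-4.6902 − 0.8821·-2.4554 = +17.9081 (running +34.3462)
  i=5: 0.8821·1.4150 − 1.3855·-4.6902 = +7.7463 (running +42.0925)
Area = |Σ|/2 = |42.0925|/2 = 21.0462

Area at t=0.073: 21.0462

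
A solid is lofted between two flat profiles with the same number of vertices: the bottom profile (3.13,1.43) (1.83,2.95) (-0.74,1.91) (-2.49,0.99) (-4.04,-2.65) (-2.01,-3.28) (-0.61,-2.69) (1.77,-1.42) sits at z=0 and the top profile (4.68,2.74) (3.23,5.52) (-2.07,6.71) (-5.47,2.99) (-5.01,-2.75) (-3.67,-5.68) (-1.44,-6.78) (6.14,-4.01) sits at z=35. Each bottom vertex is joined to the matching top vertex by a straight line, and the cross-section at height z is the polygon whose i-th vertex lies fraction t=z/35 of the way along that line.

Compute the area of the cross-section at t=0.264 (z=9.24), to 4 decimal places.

Cross-section at t=0.264: each vertex is (1-t)·p0[i] + t·p1[i].
  v1: (1-0.264)·(3.13,1.43) + 0.264·(4.68,2.74) = (3.5392,1.7758)
  v2: (1-0.264)·(1.83,2.95) + 0.264·(3.23,5.52) = (2.1996,3.6285)
  v3: (1-0.264)·(-0.74,1.91) + 0.264·(-2.07,6.71) = (-1.0911,3.1772)
  v4: (1-0.264)·(-2.49,0.99) + 0.264·(-5.47,2.99) = (-3.2767,1.5180)
  v5: (1-0.264)·(-4.04,-2.65) + 0.264·(-5.01,-2.75) = (-4.2961,-2.6764)
  v6: (1-0.264)·(-2.01,-3.28) + 0.264·(-3.67,-5.68) = (-2.4482,-3.9136)
  v7: (1-0.264)·(-0.61,-2.69) + 0.264·(-1.44,-6.78) = (-0.8291,-3.7698)
  v8: (1-0.264)·(1.77,-1.42) + 0.264·(6.14,-4.01) = (2.9237,-2.1038)
Shoelace sum Σ(x_i·y_{i+1} − x_{i+1}·y_i):
  i=1: 3.5392·3.6285 − 2.1996·1.7758 = +8.9358 (running +8.9358)
  i=2: 2.1996·3.1772 − -1.0911·3.6285 = +10.9477 (running +19.8835)
  i=3: -1.0911·1.5180 − -3.2767·3.1772 = +8.7545 (running +28.6379)
  i=4: -3.2767·-2.6764 − -4.2961·1.5180 = +15.2913 (running +43.9292)
  i=5: -4.2961·-3.9136 − -2.4482·-2.6764 = +10.2607 (running +54.1899)
  i=6: -2.4482·-3.7698 − -0.8291·-3.9136 = +5.9844 (running +60.1743)
  i=7: -0.8291·-2.1038 − 2.9237·-3.7698 = +12.7658 (running +72.9401)
  i=8: 2.9237·1.7758 − 3.5392·-2.1038 = +12.6376 (running +85.5778)
Area = |Σ|/2 = |85.5778|/2 = 42.7889

Area at t=0.264: 42.7889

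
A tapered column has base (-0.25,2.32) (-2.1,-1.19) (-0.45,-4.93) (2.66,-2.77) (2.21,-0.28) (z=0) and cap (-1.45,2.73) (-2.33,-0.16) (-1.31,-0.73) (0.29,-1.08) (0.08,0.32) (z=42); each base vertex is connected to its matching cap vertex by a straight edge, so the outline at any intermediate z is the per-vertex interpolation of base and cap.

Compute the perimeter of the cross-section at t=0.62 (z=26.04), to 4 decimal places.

Cross-section at t=0.62: each vertex is (1-t)·p0[i] + t·p1[i].
  v1: (1-0.62)·(-0.25,2.32) + 0.62·(-1.45,2.73) = (-0.9940,2.5742)
  v2: (1-0.62)·(-2.1,-1.19) + 0.62·(-2.33,-0.16) = (-2.2426,-0.5514)
  v3: (1-0.62)·(-0.45,-4.93) + 0.62·(-1.31,-0.73) = (-0.9832,-2.3260)
  v4: (1-0.62)·(2.66,-2.77) + 0.62·(0.29,-1.08) = (1.1906,-1.7222)
  v5: (1-0.62)·(2.21,-0.28) + 0.62·(0.08,0.32) = (0.8894,0.0920)
Perimeter = Σ |v_{i+1} − v_i|:
  edge 1→2: √(-1.2486² + -3.1256²) = 3.3658 (running 3.3658)
  edge 2→3: √(1.2594² + -1.7746²) = 2.1761 (running 5.5418)
  edge 3→4: √(2.1738² + 0.6038²) = 2.2561 (running 7.7979)
  edge 4→5: √(-0.3012² + 1.8142²) = 1.8390 (running 9.6370)
  edge 5→1: √(-1.8834² + 2.4822²) = 3.1158 (running 12.7528)
Perimeter = 12.7528

Perimeter at t=0.62: 12.7528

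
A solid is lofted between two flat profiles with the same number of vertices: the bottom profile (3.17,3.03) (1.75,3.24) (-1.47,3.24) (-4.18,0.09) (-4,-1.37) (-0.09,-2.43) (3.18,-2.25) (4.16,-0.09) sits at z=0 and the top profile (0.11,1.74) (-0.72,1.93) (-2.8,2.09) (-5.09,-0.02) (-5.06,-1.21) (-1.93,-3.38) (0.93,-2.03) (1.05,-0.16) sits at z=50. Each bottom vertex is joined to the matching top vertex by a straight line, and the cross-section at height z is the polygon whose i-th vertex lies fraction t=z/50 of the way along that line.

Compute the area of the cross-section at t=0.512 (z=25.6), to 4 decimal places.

Area at t=0.512: 29.8613

Cross-section at t=0.512: each vertex is (1-t)·p0[i] + t·p1[i].
  v1: (1-0.512)·(3.17,3.03) + 0.512·(0.11,1.74) = (1.6033,2.3695)
  v2: (1-0.512)·(1.75,3.24) + 0.512·(-0.72,1.93) = (0.4854,2.5693)
  v3: (1-0.512)·(-1.47,3.24) + 0.512·(-2.8,2.09) = (-2.1510,2.6512)
  v4: (1-0.512)·(-4.18,0.09) + 0.512·(-5.09,-0.02) = (-4.6459,0.0337)
  v5: (1-0.512)·(-4,-1.37) + 0.512·(-5.06,-1.21) = (-4.5427,-1.2881)
  v6: (1-0.512)·(-0.09,-2.43) + 0.512·(-1.93,-3.38) = (-1.0321,-2.9164)
  v7: (1-0.512)·(3.18,-2.25) + 0.512·(0.93,-2.03) = (2.0280,-2.1374)
  v8: (1-0.512)·(4.16,-0.09) + 0.512·(1.05,-0.16) = (2.5677,-0.1258)
Shoelace sum Σ(x_i·y_{i+1} − x_{i+1}·y_i):
  i=1: 1.6033·2.5693 − 0.4854·2.3695 = +2.9692 (running +2.9692)
  i=2: 0.4854·2.6512 − -2.1510·2.5693 = +6.8132 (running +9.7824)
  i=3: -2.1510·0.0337 − -4.6459·2.6512 = +12.2448 (running +22.0272)
  i=4: -4.6459·-1.2881 − -4.5427·0.0337 = +6.1373 (running +28.1645)
  i=5: -4.5427·-2.9164 − -1.0321·-1.2881 = +11.9190 (running +40.0835)
  i=6: -1.0321·-2.1374 − 2.0280·-2.9164 = +8.1204 (running +48.2039)
  i=7: 2.0280·-0.1258 − 2.5677·-2.1374 = +5.2329 (running +53.4368)
  i=8: 2.5677·2.3695 − 1.6033·-0.1258 = +6.2859 (running +59.7227)
Area = |Σ|/2 = |59.7227|/2 = 29.8613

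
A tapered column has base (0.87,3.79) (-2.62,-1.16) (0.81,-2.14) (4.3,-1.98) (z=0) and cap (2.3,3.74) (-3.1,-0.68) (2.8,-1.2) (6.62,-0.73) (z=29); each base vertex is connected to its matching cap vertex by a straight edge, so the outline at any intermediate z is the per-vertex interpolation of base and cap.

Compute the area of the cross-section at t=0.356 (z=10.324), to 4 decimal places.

Cross-section at t=0.356: each vertex is (1-t)·p0[i] + t·p1[i].
  v1: (1-0.356)·(0.87,3.79) + 0.356·(2.3,3.74) = (1.3791,3.7722)
  v2: (1-0.356)·(-2.62,-1.16) + 0.356·(-3.1,-0.68) = (-2.7909,-0.9891)
  v3: (1-0.356)·(0.81,-2.14) + 0.356·(2.8,-1.2) = (1.5184,-1.8054)
  v4: (1-0.356)·(4.3,-1.98) + 0.356·(6.62,-0.73) = (5.1259,-1.5350)
Shoelace sum Σ(x_i·y_{i+1} − x_{i+1}·y_i):
  i=1: 1.3791·-0.9891 − -2.7909·3.7722 = +9.1637 (running +9.1637)
  i=2: -2.7909·-1.8054 − 1.5184·-0.9891 = +6.5405 (running +15.7041)
  i=3: 1.5184·-1.5350 − 5.1259·-1.8054 = +6.9233 (running +22.6275)
  i=4: 5.1259·3.7722 − 1.3791·-1.5350 = +21.4529 (running +44.0804)
Area = |Σ|/2 = |44.0804|/2 = 22.0402

Area at t=0.356: 22.0402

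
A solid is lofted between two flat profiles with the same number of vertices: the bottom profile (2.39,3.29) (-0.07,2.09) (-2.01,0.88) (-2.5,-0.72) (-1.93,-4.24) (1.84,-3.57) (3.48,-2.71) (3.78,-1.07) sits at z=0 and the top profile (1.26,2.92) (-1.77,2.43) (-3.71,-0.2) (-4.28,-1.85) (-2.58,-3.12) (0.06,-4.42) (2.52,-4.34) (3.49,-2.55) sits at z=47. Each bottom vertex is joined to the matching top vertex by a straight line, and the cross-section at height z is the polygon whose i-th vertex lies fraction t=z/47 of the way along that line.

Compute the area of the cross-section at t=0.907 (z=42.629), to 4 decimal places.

Area at t=0.907: 37.7695

Cross-section at t=0.907: each vertex is (1-t)·p0[i] + t·p1[i].
  v1: (1-0.907)·(2.39,3.29) + 0.907·(1.26,2.92) = (1.3651,2.9544)
  v2: (1-0.907)·(-0.07,2.09) + 0.907·(-1.77,2.43) = (-1.6119,2.3984)
  v3: (1-0.907)·(-2.01,0.88) + 0.907·(-3.71,-0.2) = (-3.5519,-0.0996)
  v4: (1-0.907)·(-2.5,-0.72) + 0.907·(-4.28,-1.85) = (-4.1145,-1.7449)
  v5: (1-0.907)·(-1.93,-4.24) + 0.907·(-2.58,-3.12) = (-2.5196,-3.2242)
  v6: (1-0.907)·(1.84,-3.57) + 0.907·(0.06,-4.42) = (0.2255,-4.3409)
  v7: (1-0.907)·(3.48,-2.71) + 0.907·(2.52,-4.34) = (2.6093,-4.1884)
  v8: (1-0.907)·(3.78,-1.07) + 0.907·(3.49,-2.55) = (3.5170,-2.4124)
Shoelace sum Σ(x_i·y_{i+1} − x_{i+1}·y_i):
  i=1: 1.3651·2.3984 − -1.6119·2.9544 = +8.0362 (running +8.0362)
  i=2: -1.6119·-0.0996 − -3.5519·2.3984 = +8.6793 (running +16.7155)
  i=3: -3.5519·-1.7449 − -4.1145·-0.0996 = +5.7881 (running +22.5036)
  i=4: -4.1145·-3.2242 − -2.5196·-1.7449 = +8.8693 (running +31.3729)
  i=5: -2.5196·-4.3409 − 0.2255·-3.2242 = +11.6644 (running +43.0373)
  i=6: 0.2255·-4.1884 − 2.6093·-4.3409 = +10.3821 (running +53.4194)
  i=7: 2.6093·-2.4124 − 3.5170·-4.1884 = +8.4360 (running +61.8554)
  i=8: 3.5170·2.9544 − 1.3651·-2.4124 = +13.6837 (running +75.5391)
Area = |Σ|/2 = |75.5391|/2 = 37.7695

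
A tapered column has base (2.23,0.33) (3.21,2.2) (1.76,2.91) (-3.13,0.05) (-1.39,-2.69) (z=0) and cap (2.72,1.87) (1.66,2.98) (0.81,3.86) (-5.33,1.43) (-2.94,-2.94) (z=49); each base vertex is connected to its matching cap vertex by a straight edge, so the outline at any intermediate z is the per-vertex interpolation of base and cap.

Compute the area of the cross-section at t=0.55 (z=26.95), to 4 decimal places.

Area at t=0.55: 21.5234

Cross-section at t=0.55: each vertex is (1-t)·p0[i] + t·p1[i].
  v1: (1-0.55)·(2.23,0.33) + 0.55·(2.72,1.87) = (2.4995,1.1770)
  v2: (1-0.55)·(3.21,2.2) + 0.55·(1.66,2.98) = (2.3575,2.6290)
  v3: (1-0.55)·(1.76,2.91) + 0.55·(0.81,3.86) = (1.2375,3.4325)
  v4: (1-0.55)·(-3.13,0.05) + 0.55·(-5.33,1.43) = (-4.3400,0.8090)
  v5: (1-0.55)·(-1.39,-2.69) + 0.55·(-2.94,-2.94) = (-2.2425,-2.8275)
Shoelace sum Σ(x_i·y_{i+1} − x_{i+1}·y_i):
  i=1: 2.4995·2.6290 − 2.3575·1.1770 = +3.7964 (running +3.7964)
  i=2: 2.3575·3.4325 − 1.2375·2.6290 = +4.8387 (running +8.6351)
  i=3: 1.2375·0.8090 − -4.3400·3.4325 = +15.8982 (running +24.5333)
  i=4: -4.3400·-2.8275 − -2.2425·0.8090 = +14.0855 (running +38.6189)
  i=5: -2.2425·1.1770 − 2.4995·-2.8275 = +4.4279 (running +43.0468)
Area = |Σ|/2 = |43.0468|/2 = 21.5234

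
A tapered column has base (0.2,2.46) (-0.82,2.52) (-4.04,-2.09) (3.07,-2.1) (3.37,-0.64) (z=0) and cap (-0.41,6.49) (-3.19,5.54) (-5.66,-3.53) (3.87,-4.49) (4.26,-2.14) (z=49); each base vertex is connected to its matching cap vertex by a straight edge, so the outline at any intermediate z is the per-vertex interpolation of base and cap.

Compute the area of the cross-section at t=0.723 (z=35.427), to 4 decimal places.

Cross-section at t=0.723: each vertex is (1-t)·p0[i] + t·p1[i].
  v1: (1-0.723)·(0.2,2.46) + 0.723·(-0.41,6.49) = (-0.2410,5.3737)
  v2: (1-0.723)·(-0.82,2.52) + 0.723·(-3.19,5.54) = (-2.5335,4.7035)
  v3: (1-0.723)·(-4.04,-2.09) + 0.723·(-5.66,-3.53) = (-5.2113,-3.1311)
  v4: (1-0.723)·(3.07,-2.1) + 0.723·(3.87,-4.49) = (3.6484,-3.8280)
  v5: (1-0.723)·(3.37,-0.64) + 0.723·(4.26,-2.14) = (4.0135,-1.7245)
Shoelace sum Σ(x_i·y_{i+1} − x_{i+1}·y_i):
  i=1: -0.2410·4.7035 − -2.5335·5.3737 = +12.4806 (running +12.4806)
  i=2: -2.5335·-3.1311 − -5.2113·4.7035 = +32.4437 (running +44.9243)
  i=3: -5.2113·-3.8280 − 3.6484·-3.1311 = +31.3721 (running +76.2964)
  i=4: 3.6484·-1.7245 − 4.0135·-3.8280 = +9.0718 (running +85.3682)
  i=5: 4.0135·5.3737 − -0.2410·-1.7245 = +21.1515 (running +106.5197)
Area = |Σ|/2 = |106.5197|/2 = 53.2598

Area at t=0.723: 53.2598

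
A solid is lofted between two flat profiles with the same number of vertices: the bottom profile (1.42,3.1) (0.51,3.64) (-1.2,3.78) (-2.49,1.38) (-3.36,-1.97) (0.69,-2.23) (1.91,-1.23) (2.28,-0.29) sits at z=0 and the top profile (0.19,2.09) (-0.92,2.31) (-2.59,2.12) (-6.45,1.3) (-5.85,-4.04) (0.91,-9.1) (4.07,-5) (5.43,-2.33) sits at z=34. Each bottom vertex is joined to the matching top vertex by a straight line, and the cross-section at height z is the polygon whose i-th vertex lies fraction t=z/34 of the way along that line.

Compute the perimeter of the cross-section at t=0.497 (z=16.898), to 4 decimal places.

Perimeter at t=0.497: 26.4443

Cross-section at t=0.497: each vertex is (1-t)·p0[i] + t·p1[i].
  v1: (1-0.497)·(1.42,3.1) + 0.497·(0.19,2.09) = (0.8087,2.5980)
  v2: (1-0.497)·(0.51,3.64) + 0.497·(-0.92,2.31) = (-0.2007,2.9790)
  v3: (1-0.497)·(-1.2,3.78) + 0.497·(-2.59,2.12) = (-1.8908,2.9550)
  v4: (1-0.497)·(-2.49,1.38) + 0.497·(-6.45,1.3) = (-4.4581,1.3402)
  v5: (1-0.497)·(-3.36,-1.97) + 0.497·(-5.85,-4.04) = (-4.5975,-2.9988)
  v6: (1-0.497)·(0.69,-2.23) + 0.497·(0.91,-9.1) = (0.7993,-5.6444)
  v7: (1-0.497)·(1.91,-1.23) + 0.497·(4.07,-5) = (2.9835,-3.1037)
  v8: (1-0.497)·(2.28,-0.29) + 0.497·(5.43,-2.33) = (3.8455,-1.3039)
Perimeter = Σ |v_{i+1} − v_i|:
  edge 1→2: √(-1.0094² + 0.3810²) = 1.0789 (running 1.0789)
  edge 2→3: √(-1.6901² + -0.0240²) = 1.6903 (running 2.7692)
  edge 3→4: √(-2.5673² + -1.6147²) = 3.0329 (running 5.8021)
  edge 4→5: √(-0.1394² + -4.3390²) = 4.3413 (running 10.1433)
  edge 5→6: √(5.3969² + -2.6456²) = 6.0104 (running 16.1538)
  edge 6→7: √(2.1842² + 2.5407²) = 3.3505 (running 19.5043)
  edge 7→8: √(0.8620² + 1.7998²) = 1.9956 (running 21.4999)
  edge 8→1: √(-3.0369² + 3.9019²) = 4.9444 (running 26.4443)
Perimeter = 26.4443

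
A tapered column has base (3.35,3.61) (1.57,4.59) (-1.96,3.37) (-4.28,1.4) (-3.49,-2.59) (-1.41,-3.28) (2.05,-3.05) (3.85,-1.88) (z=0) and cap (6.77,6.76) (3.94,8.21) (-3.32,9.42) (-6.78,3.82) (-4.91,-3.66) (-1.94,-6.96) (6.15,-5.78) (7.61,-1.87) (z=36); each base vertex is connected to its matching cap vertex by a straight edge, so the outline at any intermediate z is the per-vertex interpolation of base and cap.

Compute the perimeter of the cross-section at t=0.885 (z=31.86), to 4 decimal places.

Perimeter at t=0.885: 47.3778

Cross-section at t=0.885: each vertex is (1-t)·p0[i] + t·p1[i].
  v1: (1-0.885)·(3.35,3.61) + 0.885·(6.77,6.76) = (6.3767,6.3977)
  v2: (1-0.885)·(1.57,4.59) + 0.885·(3.94,8.21) = (3.6674,7.7937)
  v3: (1-0.885)·(-1.96,3.37) + 0.885·(-3.32,9.42) = (-3.1636,8.7242)
  v4: (1-0.885)·(-4.28,1.4) + 0.885·(-6.78,3.82) = (-6.4925,3.5417)
  v5: (1-0.885)·(-3.49,-2.59) + 0.885·(-4.91,-3.66) = (-4.7467,-3.5370)
  v6: (1-0.885)·(-1.41,-3.28) + 0.885·(-1.94,-6.96) = (-1.8790,-6.5368)
  v7: (1-0.885)·(2.05,-3.05) + 0.885·(6.15,-5.78) = (5.6785,-5.4661)
  v8: (1-0.885)·(3.85,-1.88) + 0.885·(7.61,-1.87) = (7.1776,-1.8712)
Perimeter = Σ |v_{i+1} − v_i|:
  edge 1→2: √(-2.7092² + 1.3960²) = 3.0477 (running 3.0477)
  edge 2→3: √(-6.8310² + 0.9305²) = 6.8941 (running 9.9419)
  edge 3→4: √(-3.3289² + -5.1825²) = 6.1596 (running 16.1015)
  edge 4→5: √(1.7458² + -7.0786²) = 7.2908 (running 23.3922)
  edge 5→6: √(2.8676² + -2.9999²) = 4.1500 (running 27.5422)
  edge 6→7: √(7.5576² + 1.0708²) = 7.6330 (running 35.1752)
  edge 7→8: √(1.4991² + 3.5949²) = 3.8949 (running 39.0702)
  edge 8→1: √(-0.8009² + 8.2689²) = 8.3076 (running 47.3778)
Perimeter = 47.3778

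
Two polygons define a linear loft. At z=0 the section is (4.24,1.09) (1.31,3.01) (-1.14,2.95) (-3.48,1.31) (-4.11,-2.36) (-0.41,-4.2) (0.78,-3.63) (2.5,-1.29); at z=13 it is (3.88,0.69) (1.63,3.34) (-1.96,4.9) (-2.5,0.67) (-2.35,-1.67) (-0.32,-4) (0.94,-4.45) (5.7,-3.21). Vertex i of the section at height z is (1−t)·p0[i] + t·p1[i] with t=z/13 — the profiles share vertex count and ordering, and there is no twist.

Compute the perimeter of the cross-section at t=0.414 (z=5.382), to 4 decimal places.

Perimeter at t=0.414: 24.1335

Cross-section at t=0.414: each vertex is (1-t)·p0[i] + t·p1[i].
  v1: (1-0.414)·(4.24,1.09) + 0.414·(3.88,0.69) = (4.0910,0.9244)
  v2: (1-0.414)·(1.31,3.01) + 0.414·(1.63,3.34) = (1.4425,3.1466)
  v3: (1-0.414)·(-1.14,2.95) + 0.414·(-1.96,4.9) = (-1.4795,3.7573)
  v4: (1-0.414)·(-3.48,1.31) + 0.414·(-2.5,0.67) = (-3.0743,1.0450)
  v5: (1-0.414)·(-4.11,-2.36) + 0.414·(-2.35,-1.67) = (-3.3814,-2.0743)
  v6: (1-0.414)·(-0.41,-4.2) + 0.414·(-0.32,-4) = (-0.3727,-4.1172)
  v7: (1-0.414)·(0.78,-3.63) + 0.414·(0.94,-4.45) = (0.8462,-3.9695)
  v8: (1-0.414)·(2.5,-1.29) + 0.414·(5.7,-3.21) = (3.8248,-2.0849)
Perimeter = Σ |v_{i+1} − v_i|:
  edge 1→2: √(-2.6485² + 2.2222²) = 3.4573 (running 3.4573)
  edge 2→3: √(-2.9220² + 0.6107²) = 2.9851 (running 6.4424)
  edge 3→4: √(-1.5948² + -2.7123²) = 3.1464 (running 9.5887)
  edge 4→5: √(-0.3071² + -3.1194²) = 3.1345 (running 12.7232)
  edge 5→6: √(3.0086² + -2.0429²) = 3.6366 (running 16.3598)
  edge 6→7: √(1.2190² + 0.1477²) = 1.2279 (running 17.5877)
  edge 7→8: √(2.9786² + 1.8846²) = 3.5247 (running 21.1124)
  edge 8→1: √(0.2662² + 3.0093²) = 3.0210 (running 24.1335)
Perimeter = 24.1335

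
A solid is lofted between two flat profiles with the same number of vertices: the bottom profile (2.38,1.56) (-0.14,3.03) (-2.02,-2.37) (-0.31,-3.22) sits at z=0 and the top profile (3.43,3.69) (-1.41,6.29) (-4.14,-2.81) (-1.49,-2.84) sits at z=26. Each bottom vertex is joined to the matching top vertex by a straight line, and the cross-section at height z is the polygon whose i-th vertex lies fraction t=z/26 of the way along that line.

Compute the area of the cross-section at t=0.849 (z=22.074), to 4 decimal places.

Cross-section at t=0.849: each vertex is (1-t)·p0[i] + t·p1[i].
  v1: (1-0.849)·(2.38,1.56) + 0.849·(3.43,3.69) = (3.2714,3.3684)
  v2: (1-0.849)·(-0.14,3.03) + 0.849·(-1.41,6.29) = (-1.2182,5.7977)
  v3: (1-0.849)·(-2.02,-2.37) + 0.849·(-4.14,-2.81) = (-3.8199,-2.7436)
  v4: (1-0.849)·(-0.31,-3.22) + 0.849·(-1.49,-2.84) = (-1.3118,-2.8974)
Shoelace sum Σ(x_i·y_{i+1} − x_{i+1}·y_i):
  i=1: 3.2714·5.7977 − -1.2182·3.3684 = +23.0705 (running +23.0705)
  i=2: -1.2182·-2.7436 − -3.8199·5.7977 = +25.4890 (running +48.5594)
  i=3: -3.8199·-2.8974 − -1.3118·-2.7436 = +7.4686 (running +56.0280)
  i=4: -1.3118·3.3684 − 3.2714·-2.8974 = +5.0599 (running +61.0879)
Area = |Σ|/2 = |61.0879|/2 = 30.5440

Area at t=0.849: 30.5440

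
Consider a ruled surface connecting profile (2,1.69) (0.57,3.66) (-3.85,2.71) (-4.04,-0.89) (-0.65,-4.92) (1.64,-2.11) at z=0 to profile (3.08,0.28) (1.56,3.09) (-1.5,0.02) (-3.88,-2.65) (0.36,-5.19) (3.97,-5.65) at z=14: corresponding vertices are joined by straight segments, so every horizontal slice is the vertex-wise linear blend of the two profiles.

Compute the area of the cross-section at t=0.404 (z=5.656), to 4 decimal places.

Cross-section at t=0.404: each vertex is (1-t)·p0[i] + t·p1[i].
  v1: (1-0.404)·(2,1.69) + 0.404·(3.08,0.28) = (2.4363,1.1204)
  v2: (1-0.404)·(0.57,3.66) + 0.404·(1.56,3.09) = (0.9700,3.4297)
  v3: (1-0.404)·(-3.85,2.71) + 0.404·(-1.5,0.02) = (-2.9006,1.6232)
  v4: (1-0.404)·(-4.04,-0.89) + 0.404·(-3.88,-2.65) = (-3.9754,-1.6010)
  v5: (1-0.404)·(-0.65,-4.92) + 0.404·(0.36,-5.19) = (-0.2420,-5.0291)
  v6: (1-0.404)·(1.64,-2.11) + 0.404·(3.97,-5.65) = (2.5813,-3.5402)
Shoelace sum Σ(x_i·y_{i+1} − x_{i+1}·y_i):
  i=1: 2.4363·3.4297 − 0.9700·1.1204 = +7.2692 (running +7.2692)
  i=2: 0.9700·1.6232 − -2.9006·3.4297 = +11.5227 (running +18.7919)
  i=3: -2.9006·-1.6010 − -3.9754·1.6232 = +11.0969 (running +29.8889)
  i=4: -3.9754·-5.0291 − -0.2420·-1.6010 = +19.6050 (running +49.4939)
  i=5: -0.2420·-3.5402 − 2.5813·-5.0291 = +13.8382 (running +63.3321)
  i=6: 2.5813·1.1204 − 2.4363·-3.5402 = +11.5170 (running +74.8491)
Area = |Σ|/2 = |74.8491|/2 = 37.4245

Area at t=0.404: 37.4245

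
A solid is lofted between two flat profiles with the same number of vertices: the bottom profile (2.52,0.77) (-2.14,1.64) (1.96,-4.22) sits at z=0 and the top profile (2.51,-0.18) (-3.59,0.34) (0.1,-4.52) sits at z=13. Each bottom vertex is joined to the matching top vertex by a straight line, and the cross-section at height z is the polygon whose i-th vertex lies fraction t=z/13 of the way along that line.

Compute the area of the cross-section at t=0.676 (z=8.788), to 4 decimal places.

Cross-section at t=0.676: each vertex is (1-t)·p0[i] + t·p1[i].
  v1: (1-0.676)·(2.52,0.77) + 0.676·(2.51,-0.18) = (2.5132,0.1278)
  v2: (1-0.676)·(-2.14,1.64) + 0.676·(-3.59,0.34) = (-3.1202,0.7612)
  v3: (1-0.676)·(1.96,-4.22) + 0.676·(0.1,-4.52) = (0.7026,-4.4228)
Shoelace sum Σ(x_i·y_{i+1} − x_{i+1}·y_i):
  i=1: 2.5132·0.7612 − -3.1202·0.1278 = +2.3118 (running +2.3118)
  i=2: -3.1202·-4.4228 − 0.7026·0.7612 = +13.2652 (running +15.5770)
  i=3: 0.7026·0.1278 − 2.5132·-4.4228 = +11.2054 (running +26.7824)
Area = |Σ|/2 = |26.7824|/2 = 13.3912

Area at t=0.676: 13.3912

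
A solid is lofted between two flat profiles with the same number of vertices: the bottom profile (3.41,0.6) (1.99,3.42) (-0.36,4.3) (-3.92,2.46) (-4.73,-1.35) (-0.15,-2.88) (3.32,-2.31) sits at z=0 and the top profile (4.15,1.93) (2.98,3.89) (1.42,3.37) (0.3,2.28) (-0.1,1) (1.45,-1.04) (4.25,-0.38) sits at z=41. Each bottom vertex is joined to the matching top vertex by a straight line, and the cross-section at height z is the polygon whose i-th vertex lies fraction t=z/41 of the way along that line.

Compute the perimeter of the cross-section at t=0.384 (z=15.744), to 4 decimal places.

Cross-section at t=0.384: each vertex is (1-t)·p0[i] + t·p1[i].
  v1: (1-0.384)·(3.41,0.6) + 0.384·(4.15,1.93) = (3.6942,1.1107)
  v2: (1-0.384)·(1.99,3.42) + 0.384·(2.98,3.89) = (2.3702,3.6005)
  v3: (1-0.384)·(-0.36,4.3) + 0.384·(1.42,3.37) = (0.3235,3.9429)
  v4: (1-0.384)·(-3.92,2.46) + 0.384·(0.3,2.28) = (-2.2995,2.3909)
  v5: (1-0.384)·(-4.73,-1.35) + 0.384·(-0.1,1) = (-2.9521,-0.4476)
  v6: (1-0.384)·(-0.15,-2.88) + 0.384·(1.45,-1.04) = (0.4644,-2.1734)
  v7: (1-0.384)·(3.32,-2.31) + 0.384·(4.25,-0.38) = (3.6771,-1.5689)
Perimeter = Σ |v_{i+1} − v_i|:
  edge 1→2: √(-1.3240² + 2.4898²) = 2.8199 (running 2.8199)
  edge 2→3: √(-2.0466² + 0.3424²) = 2.0751 (running 4.8950)
  edge 3→4: √(-2.6230² + -1.5520²) = 3.0478 (running 7.9428)
  edge 4→5: √(-0.6526² + -2.8385²) = 2.9125 (running 10.8553)
  edge 5→6: √(3.4165² + -1.7258²) = 3.8276 (running 14.6830)
  edge 6→7: √(3.2127² + 0.6046²) = 3.2691 (running 17.9521)
  edge 7→1: √(0.0170² + 2.6796²) = 2.6797 (running 20.6317)
Perimeter = 20.6317

Perimeter at t=0.384: 20.6317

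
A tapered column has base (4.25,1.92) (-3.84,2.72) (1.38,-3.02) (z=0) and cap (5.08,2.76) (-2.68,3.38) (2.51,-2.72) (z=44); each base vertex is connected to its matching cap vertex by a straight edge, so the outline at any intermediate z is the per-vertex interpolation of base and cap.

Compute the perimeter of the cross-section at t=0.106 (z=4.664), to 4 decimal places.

Perimeter at t=0.106: 21.6245

Cross-section at t=0.106: each vertex is (1-t)·p0[i] + t·p1[i].
  v1: (1-0.106)·(4.25,1.92) + 0.106·(5.08,2.76) = (4.3380,2.0090)
  v2: (1-0.106)·(-3.84,2.72) + 0.106·(-2.68,3.38) = (-3.7170,2.7900)
  v3: (1-0.106)·(1.38,-3.02) + 0.106·(2.51,-2.72) = (1.4998,-2.9882)
Perimeter = Σ |v_{i+1} − v_i|:
  edge 1→2: √(-8.0550² + 0.7809²) = 8.0928 (running 8.0928)
  edge 2→3: √(5.2168² + -5.7782²) = 7.7848 (running 15.8775)
  edge 3→1: √(2.8382² + 4.9972²) = 5.7470 (running 21.6245)
Perimeter = 21.6245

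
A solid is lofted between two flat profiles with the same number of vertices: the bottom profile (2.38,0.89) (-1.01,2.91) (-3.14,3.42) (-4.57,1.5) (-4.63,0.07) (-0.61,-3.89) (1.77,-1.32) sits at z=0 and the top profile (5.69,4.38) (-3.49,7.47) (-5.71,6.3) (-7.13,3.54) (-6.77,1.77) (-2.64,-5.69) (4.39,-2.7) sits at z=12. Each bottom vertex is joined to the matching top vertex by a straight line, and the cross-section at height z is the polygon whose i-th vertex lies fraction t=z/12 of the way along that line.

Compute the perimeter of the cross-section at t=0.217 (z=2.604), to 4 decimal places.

Cross-section at t=0.217: each vertex is (1-t)·p0[i] + t·p1[i].
  v1: (1-0.217)·(2.38,0.89) + 0.217·(5.69,4.38) = (3.0983,1.6473)
  v2: (1-0.217)·(-1.01,2.91) + 0.217·(-3.49,7.47) = (-1.5482,3.8995)
  v3: (1-0.217)·(-3.14,3.42) + 0.217·(-5.71,6.3) = (-3.6977,4.0450)
  v4: (1-0.217)·(-4.57,1.5) + 0.217·(-7.13,3.54) = (-5.1255,1.9427)
  v5: (1-0.217)·(-4.63,0.07) + 0.217·(-6.77,1.77) = (-5.0944,0.4389)
  v6: (1-0.217)·(-0.61,-3.89) + 0.217·(-2.64,-5.69) = (-1.0505,-4.2806)
  v7: (1-0.217)·(1.77,-1.32) + 0.217·(4.39,-2.7) = (2.3385,-1.6195)
Perimeter = Σ |v_{i+1} − v_i|:
  edge 1→2: √(-4.6464² + 2.2522²) = 5.1635 (running 5.1635)
  edge 2→3: √(-2.1495² + 0.1454²) = 2.1544 (running 7.3179)
  edge 3→4: √(-1.4278² + -2.1023²) = 2.5413 (running 9.8593)
  edge 4→5: √(0.0311² + -1.5038²) = 1.5041 (running 11.3634)
  edge 5→6: √(4.0439² + -4.7195²) = 6.2150 (running 17.5784)
  edge 6→7: √(3.3891² + 2.6611²) = 4.3090 (running 21.8874)
  edge 7→1: √(0.7597² + 3.2668²) = 3.3540 (running 25.2413)
Perimeter = 25.2413

Perimeter at t=0.217: 25.2413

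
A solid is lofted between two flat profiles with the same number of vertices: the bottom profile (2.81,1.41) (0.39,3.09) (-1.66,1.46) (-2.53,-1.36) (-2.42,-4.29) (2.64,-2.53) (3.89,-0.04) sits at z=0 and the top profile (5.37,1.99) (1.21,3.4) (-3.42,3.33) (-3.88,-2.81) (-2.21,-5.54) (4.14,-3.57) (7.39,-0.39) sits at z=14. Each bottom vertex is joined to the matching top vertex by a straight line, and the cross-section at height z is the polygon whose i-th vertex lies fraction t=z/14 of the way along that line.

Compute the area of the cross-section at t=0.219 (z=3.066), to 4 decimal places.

Area at t=0.219: 37.5299

Cross-section at t=0.219: each vertex is (1-t)·p0[i] + t·p1[i].
  v1: (1-0.219)·(2.81,1.41) + 0.219·(5.37,1.99) = (3.3706,1.5370)
  v2: (1-0.219)·(0.39,3.09) + 0.219·(1.21,3.4) = (0.5696,3.1579)
  v3: (1-0.219)·(-1.66,1.46) + 0.219·(-3.42,3.33) = (-2.0454,1.8695)
  v4: (1-0.219)·(-2.53,-1.36) + 0.219·(-3.88,-2.81) = (-2.8256,-1.6776)
  v5: (1-0.219)·(-2.42,-4.29) + 0.219·(-2.21,-5.54) = (-2.3740,-4.5638)
  v6: (1-0.219)·(2.64,-2.53) + 0.219·(4.14,-3.57) = (2.9685,-2.7578)
  v7: (1-0.219)·(3.89,-0.04) + 0.219·(7.39,-0.39) = (4.6565,-0.1167)
Shoelace sum Σ(x_i·y_{i+1} − x_{i+1}·y_i):
  i=1: 3.3706·3.1579 − 0.5696·1.5370 = +9.7687 (running +9.7687)
  i=2: 0.5696·1.8695 − -2.0454·3.1579 = +7.5241 (running +17.2928)
  i=3: -2.0454·-1.6776 − -2.8256·1.8695 = +8.7140 (running +26.0067)
  i=4: -2.8256·-4.5638 − -2.3740·-1.6776 = +8.9130 (running +34.9198)
  i=5: -2.3740·-2.7578 − 2.9685·-4.5638 = +20.0944 (running +55.0142)
  i=6: 2.9685·-0.1167 − 4.6565·-2.7578 = +12.4952 (running +67.5095)
  i=7: 4.6565·1.5370 − 3.3706·-0.1167 = +7.5503 (running +75.0598)
Area = |Σ|/2 = |75.0598|/2 = 37.5299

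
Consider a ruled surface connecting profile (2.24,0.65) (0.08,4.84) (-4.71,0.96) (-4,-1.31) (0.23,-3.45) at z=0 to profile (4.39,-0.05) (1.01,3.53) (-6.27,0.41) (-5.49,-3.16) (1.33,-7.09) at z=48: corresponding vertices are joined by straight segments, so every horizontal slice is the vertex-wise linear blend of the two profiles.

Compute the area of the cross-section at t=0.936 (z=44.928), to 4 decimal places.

Area at t=0.936: 64.6186

Cross-section at t=0.936: each vertex is (1-t)·p0[i] + t·p1[i].
  v1: (1-0.936)·(2.24,0.65) + 0.936·(4.39,-0.05) = (4.2524,-0.0052)
  v2: (1-0.936)·(0.08,4.84) + 0.936·(1.01,3.53) = (0.9505,3.6138)
  v3: (1-0.936)·(-4.71,0.96) + 0.936·(-6.27,0.41) = (-6.1702,0.4452)
  v4: (1-0.936)·(-4,-1.31) + 0.936·(-5.49,-3.16) = (-5.3946,-3.0416)
  v5: (1-0.936)·(0.23,-3.45) + 0.936·(1.33,-7.09) = (1.2596,-6.8570)
Shoelace sum Σ(x_i·y_{i+1} − x_{i+1}·y_i):
  i=1: 4.2524·3.6138 − 0.9505·-0.0052 = +15.3724 (running +15.3724)
  i=2: 0.9505·0.4452 − -6.1702·3.6138 = +22.7211 (running +38.0936)
  i=3: -6.1702·-3.0416 − -5.3946·0.4452 = +21.1689 (running +59.2624)
  i=4: -5.3946·-6.8570 − 1.2596·-3.0416 = +40.8225 (running +100.0849)
  i=5: 1.2596·-0.0052 − 4.2524·-6.8570 = +29.1523 (running +129.2372)
Area = |Σ|/2 = |129.2372|/2 = 64.6186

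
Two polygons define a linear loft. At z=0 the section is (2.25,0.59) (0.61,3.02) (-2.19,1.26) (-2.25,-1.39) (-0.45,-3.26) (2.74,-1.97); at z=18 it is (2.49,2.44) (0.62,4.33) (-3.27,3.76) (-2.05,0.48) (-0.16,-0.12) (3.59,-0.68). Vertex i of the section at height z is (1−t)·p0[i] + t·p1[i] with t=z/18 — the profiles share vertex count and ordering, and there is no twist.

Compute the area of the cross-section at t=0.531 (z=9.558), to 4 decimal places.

Cross-section at t=0.531: each vertex is (1-t)·p0[i] + t·p1[i].
  v1: (1-0.531)·(2.25,0.59) + 0.531·(2.49,2.44) = (2.3774,1.5724)
  v2: (1-0.531)·(0.61,3.02) + 0.531·(0.62,4.33) = (0.6153,3.7156)
  v3: (1-0.531)·(-2.19,1.26) + 0.531·(-3.27,3.76) = (-2.7635,2.5875)
  v4: (1-0.531)·(-2.25,-1.39) + 0.531·(-2.05,0.48) = (-2.1438,-0.3970)
  v5: (1-0.531)·(-0.45,-3.26) + 0.531·(-0.16,-0.12) = (-0.2960,-1.5927)
  v6: (1-0.531)·(2.74,-1.97) + 0.531·(3.59,-0.68) = (3.1913,-1.2850)
Shoelace sum Σ(x_i·y_{i+1} − x_{i+1}·y_i):
  i=1: 2.3774·3.7156 − 0.6153·1.5724 = +7.8662 (running +7.8662)
  i=2: 0.6153·2.5875 − -2.7635·3.7156 = +11.8601 (running +19.7263)
  i=3: -2.7635·-0.3970 − -2.1438·2.5875 = +6.6443 (running +26.3706)
  i=4: -2.1438·-1.5927 − -0.2960·-0.3970 = +3.2968 (running +29.6674)
  i=5: -0.2960·-1.2850 − 3.1913·-1.5927 = +5.4631 (running +35.1305)
  i=6: 3.1913·1.5724 − 2.3774·-1.2850 = +8.0730 (running +43.2034)
Area = |Σ|/2 = |43.2034|/2 = 21.6017

Area at t=0.531: 21.6017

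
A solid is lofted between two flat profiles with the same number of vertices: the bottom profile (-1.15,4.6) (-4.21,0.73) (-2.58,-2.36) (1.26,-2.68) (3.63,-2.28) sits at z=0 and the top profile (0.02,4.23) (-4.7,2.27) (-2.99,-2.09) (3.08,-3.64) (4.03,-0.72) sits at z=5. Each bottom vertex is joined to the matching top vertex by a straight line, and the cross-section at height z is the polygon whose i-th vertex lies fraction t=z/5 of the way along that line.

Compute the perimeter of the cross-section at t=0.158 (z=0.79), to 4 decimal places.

Perimeter at t=0.158: 23.1244

Cross-section at t=0.158: each vertex is (1-t)·p0[i] + t·p1[i].
  v1: (1-0.158)·(-1.15,4.6) + 0.158·(0.02,4.23) = (-0.9651,4.5415)
  v2: (1-0.158)·(-4.21,0.73) + 0.158·(-4.7,2.27) = (-4.2874,0.9733)
  v3: (1-0.158)·(-2.58,-2.36) + 0.158·(-2.99,-2.09) = (-2.6448,-2.3173)
  v4: (1-0.158)·(1.26,-2.68) + 0.158·(3.08,-3.64) = (1.5476,-2.8317)
  v5: (1-0.158)·(3.63,-2.28) + 0.158·(4.03,-0.72) = (3.6932,-2.0335)
Perimeter = Σ |v_{i+1} − v_i|:
  edge 1→2: √(-3.3223² + -3.5682²) = 4.8754 (running 4.8754)
  edge 2→3: √(1.6426² + -3.2907²) = 3.6779 (running 8.5533)
  edge 3→4: √(4.1923² + -0.5143²) = 4.2238 (running 12.7771)
  edge 4→5: √(2.1456² + 0.7982²) = 2.2893 (running 15.0663)
  edge 5→1: √(-4.6583² + 6.5751²) = 8.0580 (running 23.1244)
Perimeter = 23.1244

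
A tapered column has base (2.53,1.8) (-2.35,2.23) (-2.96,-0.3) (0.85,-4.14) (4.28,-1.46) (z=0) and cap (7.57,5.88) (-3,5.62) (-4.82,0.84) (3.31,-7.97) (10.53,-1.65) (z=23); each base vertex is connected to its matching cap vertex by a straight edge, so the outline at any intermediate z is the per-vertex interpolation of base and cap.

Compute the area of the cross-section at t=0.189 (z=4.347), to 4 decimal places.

Area at t=0.189: 43.0680

Cross-section at t=0.189: each vertex is (1-t)·p0[i] + t·p1[i].
  v1: (1-0.189)·(2.53,1.8) + 0.189·(7.57,5.88) = (3.4826,2.5711)
  v2: (1-0.189)·(-2.35,2.23) + 0.189·(-3,5.62) = (-2.4729,2.8707)
  v3: (1-0.189)·(-2.96,-0.3) + 0.189·(-4.82,0.84) = (-3.3115,-0.0845)
  v4: (1-0.189)·(0.85,-4.14) + 0.189·(3.31,-7.97) = (1.3149,-4.8639)
  v5: (1-0.189)·(4.28,-1.46) + 0.189·(10.53,-1.65) = (5.4612,-1.4959)
Shoelace sum Σ(x_i·y_{i+1} − x_{i+1}·y_i):
  i=1: 3.4826·2.8707 − -2.4729·2.5711 = +16.3554 (running +16.3554)
  i=2: -2.4729·-0.0845 − -3.3115·2.8707 = +9.7155 (running +26.0709)
  i=3: -3.3115·-4.8639 − 1.3149·-0.0845 = +16.2181 (running +42.2890)
  i=4: 1.3149·-1.4959 − 5.4612·-4.8639 = +24.5958 (running +66.8848)
  i=5: 5.4612·2.5711 − 3.4826·-1.4959 = +19.2511 (running +86.1359)
Area = |Σ|/2 = |86.1359|/2 = 43.0680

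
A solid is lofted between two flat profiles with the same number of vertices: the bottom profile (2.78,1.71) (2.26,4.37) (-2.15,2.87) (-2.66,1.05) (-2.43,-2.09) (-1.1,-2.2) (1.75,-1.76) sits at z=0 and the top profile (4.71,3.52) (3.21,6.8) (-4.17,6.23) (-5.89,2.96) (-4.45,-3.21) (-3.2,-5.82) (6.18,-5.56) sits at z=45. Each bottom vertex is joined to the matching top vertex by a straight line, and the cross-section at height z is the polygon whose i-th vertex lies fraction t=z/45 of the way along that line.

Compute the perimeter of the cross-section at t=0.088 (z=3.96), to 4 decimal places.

Perimeter at t=0.088: 21.9893

Cross-section at t=0.088: each vertex is (1-t)·p0[i] + t·p1[i].
  v1: (1-0.088)·(2.78,1.71) + 0.088·(4.71,3.52) = (2.9498,1.8693)
  v2: (1-0.088)·(2.26,4.37) + 0.088·(3.21,6.8) = (2.3436,4.5838)
  v3: (1-0.088)·(-2.15,2.87) + 0.088·(-4.17,6.23) = (-2.3278,3.1657)
  v4: (1-0.088)·(-2.66,1.05) + 0.088·(-5.89,2.96) = (-2.9442,1.2181)
  v5: (1-0.088)·(-2.43,-2.09) + 0.088·(-4.45,-3.21) = (-2.6078,-2.1886)
  v6: (1-0.088)·(-1.1,-2.2) + 0.088·(-3.2,-5.82) = (-1.2848,-2.5186)
  v7: (1-0.088)·(1.75,-1.76) + 0.088·(6.18,-5.56) = (2.1398,-2.0944)
Perimeter = Σ |v_{i+1} − v_i|:
  edge 1→2: √(-0.6062² + 2.7146²) = 2.7814 (running 2.7814)
  edge 2→3: √(-4.6714² + -1.4182²) = 4.8819 (running 7.6633)
  edge 3→4: √(-0.6165² + -1.9476²) = 2.0428 (running 9.7062)
  edge 4→5: √(0.3365² + -3.4066²) = 3.4232 (running 13.1294)
  edge 5→6: √(1.3230² + -0.3300²) = 1.3635 (running 14.4929)
  edge 6→7: √(3.4246² + 0.4242²) = 3.4508 (running 17.9437)
  edge 7→1: √(0.8100² + 3.9637²) = 4.0456 (running 21.9893)
Perimeter = 21.9893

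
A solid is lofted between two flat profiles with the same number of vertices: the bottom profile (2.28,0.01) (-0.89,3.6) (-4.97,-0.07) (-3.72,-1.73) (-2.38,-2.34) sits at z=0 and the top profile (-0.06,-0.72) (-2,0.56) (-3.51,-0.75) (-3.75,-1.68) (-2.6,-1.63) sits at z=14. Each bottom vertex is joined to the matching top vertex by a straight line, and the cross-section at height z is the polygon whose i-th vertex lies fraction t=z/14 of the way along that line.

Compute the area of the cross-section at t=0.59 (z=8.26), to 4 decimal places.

Area at t=0.59: 10.0231

Cross-section at t=0.59: each vertex is (1-t)·p0[i] + t·p1[i].
  v1: (1-0.59)·(2.28,0.01) + 0.59·(-0.06,-0.72) = (0.8994,-0.4207)
  v2: (1-0.59)·(-0.89,3.6) + 0.59·(-2,0.56) = (-1.5449,1.8064)
  v3: (1-0.59)·(-4.97,-0.07) + 0.59·(-3.51,-0.75) = (-4.1086,-0.4712)
  v4: (1-0.59)·(-3.72,-1.73) + 0.59·(-3.75,-1.68) = (-3.7377,-1.7005)
  v5: (1-0.59)·(-2.38,-2.34) + 0.59·(-2.6,-1.63) = (-2.5098,-1.9211)
Shoelace sum Σ(x_i·y_{i+1} − x_{i+1}·y_i):
  i=1: 0.8994·1.8064 − -1.5449·-0.4207 = +0.9747 (running +0.9747)
  i=2: -1.5449·-0.4712 − -4.1086·1.8064 = +8.1497 (running +9.1245)
  i=3: -4.1086·-1.7005 − -3.7377·-0.4712 = +5.2255 (running +14.3499)
  i=4: -3.7377·-1.9211 − -2.5098·-1.7005 = +2.9126 (running +17.2625)
  i=5: -2.5098·-0.4207 − 0.8994·-1.9211 = +2.7837 (running +20.0462)
Area = |Σ|/2 = |20.0462|/2 = 10.0231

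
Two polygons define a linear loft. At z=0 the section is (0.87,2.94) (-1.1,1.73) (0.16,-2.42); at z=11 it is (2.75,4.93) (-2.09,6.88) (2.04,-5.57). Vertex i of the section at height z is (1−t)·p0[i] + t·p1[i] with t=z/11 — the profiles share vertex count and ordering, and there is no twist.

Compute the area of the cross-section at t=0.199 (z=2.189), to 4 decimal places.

Cross-section at t=0.199: each vertex is (1-t)·p0[i] + t·p1[i].
  v1: (1-0.199)·(0.87,2.94) + 0.199·(2.75,4.93) = (1.2441,3.3360)
  v2: (1-0.199)·(-1.1,1.73) + 0.199·(-2.09,6.88) = (-1.2970,2.7549)
  v3: (1-0.199)·(0.16,-2.42) + 0.199·(2.04,-5.57) = (0.5341,-3.0469)
Shoelace sum Σ(x_i·y_{i+1} − x_{i+1}·y_i):
  i=1: 1.2441·2.7549 − -1.2970·3.3360 = +7.7542 (running +7.7542)
  i=2: -1.2970·-3.0469 − 0.5341·2.7549 = +2.4804 (running +10.2346)
  i=3: 0.5341·3.3360 − 1.2441·-3.0469 = +5.5725 (running +15.8071)
Area = |Σ|/2 = |15.8071|/2 = 7.9035

Area at t=0.199: 7.9035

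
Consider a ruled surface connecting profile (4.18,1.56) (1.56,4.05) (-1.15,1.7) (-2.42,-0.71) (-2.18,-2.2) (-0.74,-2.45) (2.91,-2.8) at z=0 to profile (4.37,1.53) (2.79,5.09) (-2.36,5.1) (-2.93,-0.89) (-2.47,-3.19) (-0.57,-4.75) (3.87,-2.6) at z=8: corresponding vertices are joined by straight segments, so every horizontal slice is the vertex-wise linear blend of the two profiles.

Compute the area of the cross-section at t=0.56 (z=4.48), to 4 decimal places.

Area at t=0.56: 44.0925

Cross-section at t=0.56: each vertex is (1-t)·p0[i] + t·p1[i].
  v1: (1-0.56)·(4.18,1.56) + 0.56·(4.37,1.53) = (4.2864,1.5432)
  v2: (1-0.56)·(1.56,4.05) + 0.56·(2.79,5.09) = (2.2488,4.6324)
  v3: (1-0.56)·(-1.15,1.7) + 0.56·(-2.36,5.1) = (-1.8276,3.6040)
  v4: (1-0.56)·(-2.42,-0.71) + 0.56·(-2.93,-0.89) = (-2.7056,-0.8108)
  v5: (1-0.56)·(-2.18,-2.2) + 0.56·(-2.47,-3.19) = (-2.3424,-2.7544)
  v6: (1-0.56)·(-0.74,-2.45) + 0.56·(-0.57,-4.75) = (-0.6448,-3.7380)
  v7: (1-0.56)·(2.91,-2.8) + 0.56·(3.87,-2.6) = (3.4476,-2.6880)
Shoelace sum Σ(x_i·y_{i+1} − x_{i+1}·y_i):
  i=1: 4.2864·4.6324 − 2.2488·1.5432 = +16.3860 (running +16.3860)
  i=2: 2.2488·3.6040 − -1.8276·4.6324 = +16.5708 (running +32.9568)
  i=3: -1.8276·-0.8108 − -2.7056·3.6040 = +11.2328 (running +44.1896)
  i=4: -2.7056·-2.7544 − -2.3424·-0.8108 = +5.5531 (running +49.7427)
  i=5: -2.3424·-3.7380 − -0.6448·-2.7544 = +6.9799 (running +56.7226)
  i=6: -0.6448·-2.6880 − 3.4476·-3.7380 = +14.6204 (running +71.3429)
  i=7: 3.4476·1.5432 − 4.2864·-2.6880 = +16.8422 (running +88.1851)
Area = |Σ|/2 = |88.1851|/2 = 44.0925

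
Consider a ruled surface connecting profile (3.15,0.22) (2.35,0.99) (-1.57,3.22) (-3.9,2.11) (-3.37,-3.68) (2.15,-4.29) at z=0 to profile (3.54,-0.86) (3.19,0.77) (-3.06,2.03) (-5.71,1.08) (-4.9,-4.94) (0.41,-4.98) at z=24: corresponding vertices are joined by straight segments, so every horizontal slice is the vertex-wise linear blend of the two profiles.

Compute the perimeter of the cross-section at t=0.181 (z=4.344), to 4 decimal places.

Perimeter at t=0.181: 24.6127

Cross-section at t=0.181: each vertex is (1-t)·p0[i] + t·p1[i].
  v1: (1-0.181)·(3.15,0.22) + 0.181·(3.54,-0.86) = (3.2206,0.0245)
  v2: (1-0.181)·(2.35,0.99) + 0.181·(3.19,0.77) = (2.5020,0.9502)
  v3: (1-0.181)·(-1.57,3.22) + 0.181·(-3.06,2.03) = (-1.8397,3.0046)
  v4: (1-0.181)·(-3.9,2.11) + 0.181·(-5.71,1.08) = (-4.2276,1.9236)
  v5: (1-0.181)·(-3.37,-3.68) + 0.181·(-4.9,-4.94) = (-3.6469,-3.9081)
  v6: (1-0.181)·(2.15,-4.29) + 0.181·(0.41,-4.98) = (1.8351,-4.4149)
Perimeter = Σ |v_{i+1} − v_i|:
  edge 1→2: √(-0.7186² + 0.9257²) = 1.1718 (running 1.1718)
  edge 2→3: √(-4.3417² + 2.0544²) = 4.8033 (running 5.9751)
  edge 3→4: √(-2.3879² + -1.0810²) = 2.6212 (running 8.5963)
  edge 4→5: √(0.5807² + -5.8316²) = 5.8605 (running 14.4568)
  edge 5→6: √(5.4820² + -0.5068²) = 5.5054 (running 19.9621)
  edge 6→1: √(1.3855² + 4.4394²) = 4.6506 (running 24.6127)
Perimeter = 24.6127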